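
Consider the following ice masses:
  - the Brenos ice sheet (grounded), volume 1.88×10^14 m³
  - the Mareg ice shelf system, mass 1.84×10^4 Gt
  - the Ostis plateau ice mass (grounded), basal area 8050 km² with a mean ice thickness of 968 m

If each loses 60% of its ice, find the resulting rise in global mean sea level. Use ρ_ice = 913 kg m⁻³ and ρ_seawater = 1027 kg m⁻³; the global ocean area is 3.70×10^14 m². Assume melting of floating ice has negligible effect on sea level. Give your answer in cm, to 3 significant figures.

Brenos: 0.6 × 1.88×10^14 m³ × (913/1027) = 1.003×10^14 m³ of water.
The Mareg ice shelf system is floating and already displaces its own weight of water, so its melt adds essentially nothing to sea level.
Ostis: ice volume = 8050 km² × 968 m = 7792 km³; 0.6 × 7792 × (913/1027) = 4156 km³ of water.
Total added water ≈ 1.044×10^14 m³ over 3.70×10^14 m² → Δh = 0.282 m = 28.2 cm.

≈ 28.2 cm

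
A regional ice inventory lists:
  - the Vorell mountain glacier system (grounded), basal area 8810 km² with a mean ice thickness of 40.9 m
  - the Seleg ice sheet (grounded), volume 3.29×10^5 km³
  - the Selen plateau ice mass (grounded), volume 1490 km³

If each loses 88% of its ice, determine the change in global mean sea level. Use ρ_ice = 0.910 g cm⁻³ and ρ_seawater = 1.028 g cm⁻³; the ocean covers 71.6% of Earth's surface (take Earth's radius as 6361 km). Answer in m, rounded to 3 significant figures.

Vorell: ice volume = 8810 km² × 40.9 m = 360.3 km³; 0.88 × 360.3 × (910/1028) = 280.7 km³ of water.
Seleg: 0.88 × 3.29×10^5 km³ × (910/1028) = 2.563×10^5 km³ of water.
Selen: 0.88 × 1490 km³ × (910/1028) = 1161 km³ of water.
Total added water ≈ 2.577×10^14 m³ over 3.64×10^14 m² → Δh = 0.708 m.

≈ 0.708 m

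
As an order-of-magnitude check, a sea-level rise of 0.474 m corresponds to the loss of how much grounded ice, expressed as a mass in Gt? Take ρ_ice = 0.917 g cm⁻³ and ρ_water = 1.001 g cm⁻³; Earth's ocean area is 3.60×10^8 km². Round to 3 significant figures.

≈ 1.71×10^5 Gt

Required water volume = Δh × A = 0.474 m × 3.60×10^14 m² = 1.706×10^14 m³.
ρ_w = 1.001 g cm⁻³ = 1001 kg m⁻³, so the mass of water = 1.706×10^14 m³ × 1001 kg m⁻³ = 1.708×10^17 kg = 1.71×10^5 Gt (and the same mass of ice, by conservation).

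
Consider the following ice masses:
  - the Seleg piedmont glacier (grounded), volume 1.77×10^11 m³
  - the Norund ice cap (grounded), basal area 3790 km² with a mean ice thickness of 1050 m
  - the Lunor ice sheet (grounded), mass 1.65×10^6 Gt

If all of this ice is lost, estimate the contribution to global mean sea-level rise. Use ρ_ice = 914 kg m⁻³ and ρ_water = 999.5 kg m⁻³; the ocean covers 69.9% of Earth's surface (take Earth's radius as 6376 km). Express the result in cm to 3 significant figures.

Seleg: 1.77×10^11 m³ × (914/999.5) = 1.619×10^11 m³ of water.
Norund: ice volume = 3790 km² × 1050 m = 3980 km³; 3980 × (914/999.5) = 3639 km³ of water.
Lunor: 1.65×10^6 Gt = 1.650×10^18 kg; dividing by ρ_w = 999.5 kg m⁻³ gives 1.651×10^15 m³ of water.
Total added water ≈ 1.655×10^15 m³ over 3.57×10^14 m² → Δh = 4.63 m = 463 cm.

≈ 463 cm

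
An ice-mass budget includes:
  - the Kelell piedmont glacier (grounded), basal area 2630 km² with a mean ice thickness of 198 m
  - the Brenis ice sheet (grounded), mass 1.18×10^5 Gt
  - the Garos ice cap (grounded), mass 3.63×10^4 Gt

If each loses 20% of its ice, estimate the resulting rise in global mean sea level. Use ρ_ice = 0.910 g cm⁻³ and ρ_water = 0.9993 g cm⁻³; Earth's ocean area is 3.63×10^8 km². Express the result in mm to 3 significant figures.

≈ 85.3 mm

Kelell: ice volume = 2630 km² × 198 m = 520.7 km³; 0.2 × 520.7 × (910/999.3) = 94.84 km³ of water.
Brenis: 0.2 × 1.18×10^5 Gt = 2.360×10^16 kg; dividing by ρ_w = 0.9993 g cm⁻³ = 999.3 kg m⁻³ gives 2.362×10^13 m³ of water.
Garos: 0.2 × 3.63×10^4 Gt = 7.260×10^15 kg; dividing by ρ_w = 999.3 kg m⁻³ gives 7.265×10^12 m³ of water.
Total added water ≈ 3.098×10^13 m³ over 3.63×10^14 m² → Δh = 0.0853 m = 85.3 mm.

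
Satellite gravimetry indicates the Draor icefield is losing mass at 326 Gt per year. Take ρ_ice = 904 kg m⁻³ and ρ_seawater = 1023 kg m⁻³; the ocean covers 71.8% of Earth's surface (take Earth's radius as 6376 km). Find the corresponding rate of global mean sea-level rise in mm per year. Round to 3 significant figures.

ρ_w = 1023 kg m⁻³. Annual water volume added = 326 Gt / ρ_w = 3.260×10^14 kg / 1023 kg m⁻³ = 3.187×10^11 m³.
Δh per year = 3.187×10^11 / 3.67×10^14 = 8.69×10^-4 m = 0.869 mm.

≈ 0.869 mm/yr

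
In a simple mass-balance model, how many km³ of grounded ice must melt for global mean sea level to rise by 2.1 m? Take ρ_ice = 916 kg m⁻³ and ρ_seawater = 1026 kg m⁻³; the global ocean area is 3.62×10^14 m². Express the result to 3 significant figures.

≈ 8.51×10^5 km³

Required water volume = Δh × A = 2.1 m × 3.62×10^14 m² = 7.602×10^14 m³ = 7.602×10^5 km³.
Ice volume = water volume × ρ_w/ρ_ice = 7.602×10^5 × 1026/916 = 8.51×10^5 km³.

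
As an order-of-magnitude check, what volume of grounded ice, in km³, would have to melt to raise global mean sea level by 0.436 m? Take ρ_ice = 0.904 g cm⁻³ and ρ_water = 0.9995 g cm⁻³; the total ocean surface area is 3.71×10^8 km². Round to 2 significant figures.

Required water volume = Δh × A = 0.436 m × 3.71×10^14 m² = 1.618×10^14 m³ = 1.618×10^5 km³.
Ice volume = water volume × ρ_w/ρ_ice = 1.618×10^5 × 999.5/904 = 1.8×10^5 km³.

≈ 1.8×10^5 km³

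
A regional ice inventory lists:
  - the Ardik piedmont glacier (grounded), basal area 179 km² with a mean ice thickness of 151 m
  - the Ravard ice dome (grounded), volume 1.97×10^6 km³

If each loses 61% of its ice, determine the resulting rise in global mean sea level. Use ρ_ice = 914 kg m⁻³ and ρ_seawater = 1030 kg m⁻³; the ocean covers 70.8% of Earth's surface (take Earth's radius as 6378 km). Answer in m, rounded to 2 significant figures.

≈ 2.9 m

Ardik: ice volume = 179 km² × 151 m = 27.03 km³; 0.61 × 27.03 × (914/1030) = 14.63 km³ of water.
Ravard: 0.61 × 1.97×10^6 km³ × (914/1030) = 1.066×10^6 km³ of water.
Total added water ≈ 1.066×10^15 m³ over 3.62×10^14 m² → Δh = 2.95 m.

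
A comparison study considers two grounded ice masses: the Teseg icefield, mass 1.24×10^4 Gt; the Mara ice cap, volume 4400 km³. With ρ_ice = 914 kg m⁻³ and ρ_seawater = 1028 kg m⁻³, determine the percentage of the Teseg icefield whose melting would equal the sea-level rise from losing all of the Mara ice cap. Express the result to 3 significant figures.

≈ 32.4 %

Equal sea-level rise means equal mass of meltwater, i.e. equal mass of ice lost.
Ice mass of Mara: 4.022×10^15 kg; ice mass of Teseg: 1.240×10^16 kg.
Fraction required = 4.022×10^15 / 1.240×10^16 = 0.324 → 32.4 %.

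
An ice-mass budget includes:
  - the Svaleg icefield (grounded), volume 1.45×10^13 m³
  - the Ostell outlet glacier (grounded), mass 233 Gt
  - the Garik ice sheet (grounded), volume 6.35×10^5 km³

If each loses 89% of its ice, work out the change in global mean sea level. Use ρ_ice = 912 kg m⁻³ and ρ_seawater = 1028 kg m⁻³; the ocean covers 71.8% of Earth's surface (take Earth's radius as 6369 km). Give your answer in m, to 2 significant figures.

Svaleg: 0.89 × 1.45×10^13 m³ × (912/1028) = 1.145×10^13 m³ of water.
Ostell: 0.89 × 233 Gt = 2.074×10^14 kg; dividing by ρ_w = 1028 kg m⁻³ gives 2.017×10^11 m³ of water.
Garik: 0.89 × 6.35×10^5 km³ × (912/1028) = 5.014×10^5 km³ of water.
Total added water ≈ 5.130×10^14 m³ over 3.66×10^14 m² → Δh = 1.40 m.

≈ 1.4 m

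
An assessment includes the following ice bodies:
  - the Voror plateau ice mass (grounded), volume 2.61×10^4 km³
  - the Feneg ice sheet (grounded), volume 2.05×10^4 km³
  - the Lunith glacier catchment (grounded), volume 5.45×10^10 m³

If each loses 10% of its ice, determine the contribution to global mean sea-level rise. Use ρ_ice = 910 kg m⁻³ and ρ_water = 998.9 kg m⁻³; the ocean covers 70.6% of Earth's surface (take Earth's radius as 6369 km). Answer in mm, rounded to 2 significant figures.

Voror: 0.1 × 2.61×10^4 km³ × (910/998.9) = 2378 km³ of water.
Feneg: 0.1 × 2.05×10^4 km³ × (910/998.9) = 1868 km³ of water.
Lunith: 0.1 × 5.45×10^10 m³ × (910/998.9) = 4.965×10^9 m³ of water.
Total added water ≈ 4.250×10^12 m³ over 3.60×10^14 m² → Δh = 0.0118 m = 12 mm.

≈ 12 mm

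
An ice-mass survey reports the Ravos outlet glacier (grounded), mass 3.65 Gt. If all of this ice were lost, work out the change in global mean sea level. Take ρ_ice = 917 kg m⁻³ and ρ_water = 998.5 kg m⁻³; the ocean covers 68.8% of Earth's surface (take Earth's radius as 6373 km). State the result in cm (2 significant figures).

Ravos: 3.65 Gt = 3.650×10^12 kg; dividing by ρ_w = 998.5 kg m⁻³ gives 3.655×10^9 m³ of water.
Spread over 3.51×10^14 m² of ocean, Δh = 3.655×10^9 / 3.51×10^14 = 1.04×10^-5 m = 1.0×10^-3 cm.

≈ 1.0×10^-3 cm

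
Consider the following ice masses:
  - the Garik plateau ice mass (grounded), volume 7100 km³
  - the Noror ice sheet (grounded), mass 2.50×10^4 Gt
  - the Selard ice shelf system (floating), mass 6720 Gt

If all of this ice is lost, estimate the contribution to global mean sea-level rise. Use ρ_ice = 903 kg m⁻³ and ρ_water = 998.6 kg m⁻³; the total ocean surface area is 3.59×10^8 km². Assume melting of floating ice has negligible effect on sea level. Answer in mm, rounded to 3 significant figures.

≈ 87.6 mm

Garik: 7100 km³ × (903/998.6) = 6420 km³ of water.
Noror: 2.50×10^4 Gt = 2.500×10^16 kg; dividing by ρ_w = 998.6 kg m⁻³ gives 2.504×10^13 m³ of water.
The Selard ice shelf system is floating and already displaces its own weight of water, so its melt adds essentially nothing to sea level.
Total added water ≈ 3.146×10^13 m³ over 3.59×10^14 m² → Δh = 0.0876 m = 87.6 mm.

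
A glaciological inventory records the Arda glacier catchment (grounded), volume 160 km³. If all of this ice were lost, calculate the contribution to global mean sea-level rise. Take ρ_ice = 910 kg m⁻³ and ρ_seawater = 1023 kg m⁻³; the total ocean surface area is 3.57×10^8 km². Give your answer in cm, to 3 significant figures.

Arda: 160 km³ × (910/1023) = 142.3 km³ of water.
Spread over 3.57×10^14 m² of ocean, Δh = 1.423×10^11 / 3.57×10^14 = 3.99×10^-4 m = 0.0399 cm.

≈ 0.0399 cm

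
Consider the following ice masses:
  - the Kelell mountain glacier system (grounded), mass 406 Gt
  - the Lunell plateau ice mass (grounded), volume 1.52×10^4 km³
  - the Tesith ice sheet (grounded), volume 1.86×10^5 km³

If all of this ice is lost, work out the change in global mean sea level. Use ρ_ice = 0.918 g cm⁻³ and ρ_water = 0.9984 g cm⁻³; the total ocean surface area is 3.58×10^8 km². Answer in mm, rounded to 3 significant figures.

≈ 518 mm

Kelell: 406 Gt = 4.060×10^14 kg; dividing by ρ_w = 0.9984 g cm⁻³ = 998.4 kg m⁻³ gives 4.067×10^11 m³ of water.
Lunell: 1.52×10^4 km³ × (918/998.4) = 1.398×10^4 km³ of water.
Tesith: 1.86×10^5 km³ × (918/998.4) = 1.710×10^5 km³ of water.
Total added water ≈ 1.854×10^14 m³ over 3.58×10^14 m² → Δh = 0.518 m = 518 mm.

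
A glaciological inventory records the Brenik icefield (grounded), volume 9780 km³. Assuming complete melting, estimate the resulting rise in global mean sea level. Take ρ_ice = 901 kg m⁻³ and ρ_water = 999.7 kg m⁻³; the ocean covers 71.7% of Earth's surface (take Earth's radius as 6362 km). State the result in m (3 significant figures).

≈ 0.0242 m

Brenik: 9780 km³ × (901/999.7) = 8814 km³ of water.
Spread over 3.65×10^14 m² of ocean, Δh = 8.814×10^12 / 3.65×10^14 = 0.0242 m.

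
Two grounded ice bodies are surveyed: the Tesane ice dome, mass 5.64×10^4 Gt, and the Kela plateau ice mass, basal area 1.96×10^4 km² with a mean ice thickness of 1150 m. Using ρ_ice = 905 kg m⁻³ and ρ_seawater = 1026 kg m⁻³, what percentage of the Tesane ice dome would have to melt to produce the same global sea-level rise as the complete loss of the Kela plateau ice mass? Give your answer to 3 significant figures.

Equal sea-level rise means equal mass of meltwater, i.e. equal mass of ice lost.
Ice mass of Kela: 2.040×10^16 kg; ice mass of Tesane: 5.640×10^16 kg.
Fraction required = 2.040×10^16 / 5.640×10^16 = 0.362 → 36.2 %.

≈ 36.2 %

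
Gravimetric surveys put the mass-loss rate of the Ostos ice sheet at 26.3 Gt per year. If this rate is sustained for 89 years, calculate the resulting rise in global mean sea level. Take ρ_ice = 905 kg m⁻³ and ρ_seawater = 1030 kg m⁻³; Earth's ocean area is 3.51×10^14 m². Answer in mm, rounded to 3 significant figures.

≈ 6.47 mm

Total mass lost = 26.3 Gt/yr × 89 yr = 2341 Gt = 2.341×10^15 kg.
ρ_w = 1030 kg m⁻³, so water volume = 2.341×10^15 / 1030 = 2.273×10^12 m³.
Δh = 2.273×10^12 / 3.51×10^14 = 6.47×10^-3 m = 6.47 mm.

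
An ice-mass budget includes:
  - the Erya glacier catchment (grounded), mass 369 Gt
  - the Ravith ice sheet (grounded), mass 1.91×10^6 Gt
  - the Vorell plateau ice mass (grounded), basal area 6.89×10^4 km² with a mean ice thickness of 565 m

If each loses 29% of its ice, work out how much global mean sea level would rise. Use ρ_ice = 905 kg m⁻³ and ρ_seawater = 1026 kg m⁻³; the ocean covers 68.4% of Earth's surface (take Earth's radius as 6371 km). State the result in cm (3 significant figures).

Erya: 0.29 × 369 Gt = 1.070×10^14 kg; dividing by ρ_w = 1026 kg m⁻³ gives 1.043×10^11 m³ of water.
Ravith: 0.29 × 1.91×10^6 Gt = 5.539×10^17 kg; dividing by ρ_w = 1026 kg m⁻³ gives 5.399×10^14 m³ of water.
Vorell: ice volume = 6.89×10^4 km² × 565 m = 3.893×10^4 km³; 0.29 × 3.893×10^4 × (905/1026) = 9958 km³ of water.
Total added water ≈ 5.499×10^14 m³ over 3.49×10^14 m² → Δh = 1.58 m = 158 cm.

≈ 158 cm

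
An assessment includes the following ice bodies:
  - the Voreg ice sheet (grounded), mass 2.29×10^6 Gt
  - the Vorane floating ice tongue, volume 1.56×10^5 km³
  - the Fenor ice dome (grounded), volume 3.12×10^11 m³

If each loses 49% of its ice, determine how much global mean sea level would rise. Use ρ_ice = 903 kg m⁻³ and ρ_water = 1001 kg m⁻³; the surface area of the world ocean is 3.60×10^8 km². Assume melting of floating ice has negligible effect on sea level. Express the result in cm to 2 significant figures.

Voreg: 0.49 × 2.29×10^6 Gt = 1.122×10^18 kg; dividing by ρ_w = 1001 kg m⁻³ gives 1.121×10^15 m³ of water.
The Vorane floating ice tongue is floating and already displaces its own weight of water, so its melt adds essentially nothing to sea level.
Fenor: 0.49 × 3.12×10^11 m³ × (903/1001) = 1.379×10^11 m³ of water.
Total added water ≈ 1.121×10^15 m³ over 3.60×10^14 m² → Δh = 3.11 m = 310 cm.

≈ 310 cm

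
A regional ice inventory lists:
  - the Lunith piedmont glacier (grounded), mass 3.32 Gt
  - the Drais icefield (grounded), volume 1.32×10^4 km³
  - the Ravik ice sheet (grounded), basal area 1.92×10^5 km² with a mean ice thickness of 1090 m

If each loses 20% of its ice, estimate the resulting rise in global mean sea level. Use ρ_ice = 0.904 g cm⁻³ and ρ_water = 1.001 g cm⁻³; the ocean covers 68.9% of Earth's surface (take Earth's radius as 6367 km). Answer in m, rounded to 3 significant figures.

≈ 0.114 m

Lunith: 0.2 × 3.32 Gt = 6.640×10^11 kg; dividing by ρ_w = 1.001 g cm⁻³ = 1001 kg m⁻³ gives 6.633×10^8 m³ of water.
Drais: 0.2 × 1.32×10^4 km³ × (904/1001) = 2384 km³ of water.
Ravik: ice volume = 1.92×10^5 km² × 1090 m = 2.093×10^5 km³; 0.2 × 2.093×10^5 × (904/1001) = 3.780×10^4 km³ of water.
Total added water ≈ 4.018×10^13 m³ over 3.51×10^14 m² → Δh = 0.114 m.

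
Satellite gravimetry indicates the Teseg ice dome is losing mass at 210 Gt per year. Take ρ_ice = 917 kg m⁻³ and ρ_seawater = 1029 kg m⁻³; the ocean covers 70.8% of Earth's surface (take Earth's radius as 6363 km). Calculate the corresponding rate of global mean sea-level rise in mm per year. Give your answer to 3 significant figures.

ρ_w = 1029 kg m⁻³. Annual water volume added = 210 Gt / ρ_w = 2.100×10^14 kg / 1029 kg m⁻³ = 2.041×10^11 m³.
Δh per year = 2.041×10^11 / 3.60×10^14 = 5.67×10^-4 m = 0.567 mm.

≈ 0.567 mm/yr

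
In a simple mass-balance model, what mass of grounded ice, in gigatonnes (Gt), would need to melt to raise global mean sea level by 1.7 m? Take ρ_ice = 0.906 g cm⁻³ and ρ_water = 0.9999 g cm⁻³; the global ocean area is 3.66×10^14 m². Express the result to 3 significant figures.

≈ 6.22×10^5 Gt

Required water volume = Δh × A = 1.7 m × 3.66×10^14 m² = 6.222×10^14 m³.
ρ_w = 0.9999 g cm⁻³ = 999.9 kg m⁻³, so the mass of water = 6.222×10^14 m³ × 999.9 kg m⁻³ = 6.221×10^17 kg = 6.22×10^5 Gt (and the same mass of ice, by conservation).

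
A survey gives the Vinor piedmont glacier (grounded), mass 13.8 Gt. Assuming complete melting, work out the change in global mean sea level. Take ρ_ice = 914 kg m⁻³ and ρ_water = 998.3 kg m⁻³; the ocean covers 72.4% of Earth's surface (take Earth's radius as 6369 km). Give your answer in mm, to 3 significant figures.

Vinor: 13.8 Gt = 1.380×10^13 kg; dividing by ρ_w = 998.3 kg m⁻³ gives 1.382×10^10 m³ of water.
Spread over 3.69×10^14 m² of ocean, Δh = 1.382×10^10 / 3.69×10^14 = 3.75×10^-5 m = 0.0375 mm.

≈ 0.0375 mm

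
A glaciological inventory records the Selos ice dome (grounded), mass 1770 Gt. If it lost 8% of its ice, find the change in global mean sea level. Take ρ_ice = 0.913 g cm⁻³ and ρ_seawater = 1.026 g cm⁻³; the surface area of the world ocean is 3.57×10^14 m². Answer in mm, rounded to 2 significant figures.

Selos: 0.08 × 1770 Gt = 1.416×10^14 kg; dividing by ρ_w = 1.026 g cm⁻³ = 1026 kg m⁻³ gives 1.380×10^11 m³ of water.
Spread over 3.57×10^14 m² of ocean, Δh = 1.380×10^11 / 3.57×10^14 = 3.87×10^-4 m = 0.39 mm.

≈ 0.39 mm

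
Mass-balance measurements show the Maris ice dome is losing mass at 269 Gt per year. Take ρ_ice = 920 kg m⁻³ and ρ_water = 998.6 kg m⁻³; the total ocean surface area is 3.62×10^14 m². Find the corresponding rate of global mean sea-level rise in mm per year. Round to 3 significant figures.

ρ_w = 998.6 kg m⁻³. Annual water volume added = 269 Gt / ρ_w = 2.690×10^14 kg / 998.6 kg m⁻³ = 2.694×10^11 m³.
Δh per year = 2.694×10^11 / 3.62×10^14 = 7.44×10^-4 m = 0.744 mm.

≈ 0.744 mm/yr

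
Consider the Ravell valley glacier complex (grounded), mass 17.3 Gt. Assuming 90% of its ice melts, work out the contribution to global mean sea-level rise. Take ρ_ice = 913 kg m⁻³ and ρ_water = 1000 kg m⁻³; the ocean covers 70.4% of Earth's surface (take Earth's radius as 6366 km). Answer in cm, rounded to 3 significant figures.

Ravell: 0.9 × 17.3 Gt = 1.557×10^13 kg; dividing by ρ_w = 1000 kg m⁻³ gives 1.557×10^10 m³ of water.
Spread over 3.59×10^14 m² of ocean, Δh = 1.557×10^10 / 3.59×10^14 = 4.34×10^-5 m = 4.34×10^-3 cm.

≈ 4.34×10^-3 cm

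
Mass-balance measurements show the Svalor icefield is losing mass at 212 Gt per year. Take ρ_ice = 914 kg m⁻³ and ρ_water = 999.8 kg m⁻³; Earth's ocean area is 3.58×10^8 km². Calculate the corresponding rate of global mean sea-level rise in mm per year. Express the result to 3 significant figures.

≈ 0.592 mm/yr

ρ_w = 999.8 kg m⁻³. Annual water volume added = 212 Gt / ρ_w = 2.120×10^14 kg / 999.8 kg m⁻³ = 2.120×10^11 m³.
Δh per year = 2.120×10^11 / 3.58×10^14 = 5.92×10^-4 m = 0.592 mm.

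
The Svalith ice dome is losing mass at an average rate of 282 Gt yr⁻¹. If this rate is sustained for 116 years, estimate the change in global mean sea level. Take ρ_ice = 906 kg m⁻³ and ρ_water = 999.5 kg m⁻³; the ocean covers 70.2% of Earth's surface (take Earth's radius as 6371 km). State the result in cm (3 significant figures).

Total mass lost = 282 Gt/yr × 116 yr = 3.271×10^4 Gt = 3.271×10^16 kg.
ρ_w = 999.5 kg m⁻³, so water volume = 3.271×10^16 / 999.5 = 3.273×10^13 m³.
Δh = 3.273×10^13 / 3.58×10^14 = 0.0914 m = 9.14 cm.

≈ 9.14 cm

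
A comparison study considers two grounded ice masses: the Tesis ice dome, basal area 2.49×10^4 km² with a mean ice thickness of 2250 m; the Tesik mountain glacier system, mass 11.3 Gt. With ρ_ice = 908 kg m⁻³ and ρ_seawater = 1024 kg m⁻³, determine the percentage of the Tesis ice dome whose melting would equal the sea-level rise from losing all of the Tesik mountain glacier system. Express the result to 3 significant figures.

Equal sea-level rise means equal mass of meltwater, i.e. equal mass of ice lost.
Ice mass of Tesik: 1.130×10^13 kg; ice mass of Tesis: 5.087×10^16 kg.
Fraction required = 1.130×10^13 / 5.087×10^16 = 2.22×10^-4 → 0.0222 %.

≈ 0.0222 %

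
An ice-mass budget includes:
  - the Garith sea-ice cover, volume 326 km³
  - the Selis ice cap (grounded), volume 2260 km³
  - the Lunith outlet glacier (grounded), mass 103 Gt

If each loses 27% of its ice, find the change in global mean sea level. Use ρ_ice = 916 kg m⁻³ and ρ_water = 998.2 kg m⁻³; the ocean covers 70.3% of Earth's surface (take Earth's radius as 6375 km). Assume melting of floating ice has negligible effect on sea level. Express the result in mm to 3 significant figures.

The Garith sea-ice cover is floating and already displaces its own weight of water, so its melt adds essentially nothing to sea level.
Selis: 0.27 × 2260 km³ × (916/998.2) = 560.0 km³ of water.
Lunith: 0.27 × 103 Gt = 2.781×10^13 kg; dividing by ρ_w = 998.2 kg m⁻³ gives 2.786×10^10 m³ of water.
Total added water ≈ 5.878×10^11 m³ over 3.59×10^14 m² → Δh = 1.64×10^-3 m = 1.64 mm.

≈ 1.64 mm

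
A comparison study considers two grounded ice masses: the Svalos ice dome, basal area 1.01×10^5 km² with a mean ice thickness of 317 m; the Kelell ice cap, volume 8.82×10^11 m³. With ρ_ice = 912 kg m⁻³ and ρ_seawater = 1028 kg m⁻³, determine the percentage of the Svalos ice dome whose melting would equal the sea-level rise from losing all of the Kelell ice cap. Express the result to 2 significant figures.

≈ 2.8 %

Equal sea-level rise means equal mass of meltwater, i.e. equal mass of ice lost.
Ice mass of Kelell: 8.044×10^14 kg; ice mass of Svalos: 2.920×10^16 kg.
Fraction required = 8.044×10^14 / 2.920×10^16 = 0.0275 → 2.8 %.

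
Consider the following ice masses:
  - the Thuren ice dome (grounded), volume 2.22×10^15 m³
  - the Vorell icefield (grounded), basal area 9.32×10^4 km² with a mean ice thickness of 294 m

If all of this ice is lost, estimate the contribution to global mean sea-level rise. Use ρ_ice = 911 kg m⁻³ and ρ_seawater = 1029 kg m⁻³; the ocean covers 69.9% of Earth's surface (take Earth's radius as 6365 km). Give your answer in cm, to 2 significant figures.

≈ 560 cm

Thuren: 2.22×10^15 m³ × (911/1029) = 1.965×10^15 m³ of water.
Vorell: ice volume = 9.32×10^4 km² × 294 m = 2.740×10^4 km³; 2.740×10^4 × (911/1029) = 2.426×10^4 km³ of water.
Total added water ≈ 1.990×10^15 m³ over 3.56×10^14 m² → Δh = 5.59 m = 560 cm.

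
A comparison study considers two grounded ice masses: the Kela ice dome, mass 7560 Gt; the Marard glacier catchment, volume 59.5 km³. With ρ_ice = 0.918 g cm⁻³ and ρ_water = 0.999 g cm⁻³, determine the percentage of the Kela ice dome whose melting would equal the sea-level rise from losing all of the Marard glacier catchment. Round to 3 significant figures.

≈ 0.723 %

Equal sea-level rise means equal mass of meltwater, i.e. equal mass of ice lost.
Ice mass of Marard: 5.462×10^13 kg; ice mass of Kela: 7.560×10^15 kg.
Fraction required = 5.462×10^13 / 7.560×10^15 = 7.23×10^-3 → 0.723 %.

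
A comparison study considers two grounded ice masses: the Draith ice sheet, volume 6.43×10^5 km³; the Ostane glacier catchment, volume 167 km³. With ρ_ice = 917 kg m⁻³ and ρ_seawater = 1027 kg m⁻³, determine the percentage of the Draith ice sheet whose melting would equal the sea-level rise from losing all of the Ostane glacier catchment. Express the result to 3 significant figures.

≈ 0.0260 %

Equal sea-level rise means equal mass of meltwater, i.e. equal mass of ice lost.
Ice mass of Ostane: 1.531×10^14 kg; ice mass of Draith: 5.896×10^17 kg.
Fraction required = 1.531×10^14 / 5.896×10^17 = 2.60×10^-4 → 0.0260 %.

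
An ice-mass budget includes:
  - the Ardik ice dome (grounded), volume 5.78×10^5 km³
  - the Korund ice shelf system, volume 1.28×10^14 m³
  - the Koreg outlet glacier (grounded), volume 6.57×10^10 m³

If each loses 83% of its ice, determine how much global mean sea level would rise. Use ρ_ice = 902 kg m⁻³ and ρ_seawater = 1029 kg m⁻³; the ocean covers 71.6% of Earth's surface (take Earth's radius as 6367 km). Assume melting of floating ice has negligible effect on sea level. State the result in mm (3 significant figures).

Ardik: 0.83 × 5.78×10^5 km³ × (902/1029) = 4.205×10^5 km³ of water.
The Korund ice shelf system is floating and already displaces its own weight of water, so its melt adds essentially nothing to sea level.
Koreg: 0.83 × 6.57×10^10 m³ × (902/1029) = 4.780×10^10 m³ of water.
Total added water ≈ 4.206×10^14 m³ over 3.65×10^14 m² → Δh = 1.15 m = 1150 mm.

≈ 1150 mm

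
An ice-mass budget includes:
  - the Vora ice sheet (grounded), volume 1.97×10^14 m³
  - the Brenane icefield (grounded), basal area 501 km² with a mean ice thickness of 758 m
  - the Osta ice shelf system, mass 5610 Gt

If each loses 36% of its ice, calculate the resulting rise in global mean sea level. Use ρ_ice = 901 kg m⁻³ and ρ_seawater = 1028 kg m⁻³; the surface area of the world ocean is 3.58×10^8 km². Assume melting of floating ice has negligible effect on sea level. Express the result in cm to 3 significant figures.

≈ 17.4 cm

Vora: 0.36 × 1.97×10^14 m³ × (901/1028) = 6.216×10^13 m³ of water.
Brenane: ice volume = 501 km² × 758 m = 379.8 km³; 0.36 × 379.8 × (901/1028) = 119.8 km³ of water.
The Osta ice shelf system is floating and already displaces its own weight of water, so its melt adds essentially nothing to sea level.
Total added water ≈ 6.228×10^13 m³ over 3.58×10^14 m² → Δh = 0.174 m = 17.4 cm.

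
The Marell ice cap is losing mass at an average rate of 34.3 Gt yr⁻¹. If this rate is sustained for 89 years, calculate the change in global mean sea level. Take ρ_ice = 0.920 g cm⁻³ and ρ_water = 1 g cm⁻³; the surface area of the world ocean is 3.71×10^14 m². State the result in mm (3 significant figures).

≈ 8.23 mm

Total mass lost = 34.3 Gt/yr × 89 yr = 3053 Gt = 3.053×10^15 kg.
ρ_w = 1 g cm⁻³ = 1000 kg m⁻³, so water volume = 3.053×10^15 / 1000 = 3.053×10^12 m³.
Δh = 3.053×10^12 / 3.71×10^14 = 8.23×10^-3 m = 8.23 mm.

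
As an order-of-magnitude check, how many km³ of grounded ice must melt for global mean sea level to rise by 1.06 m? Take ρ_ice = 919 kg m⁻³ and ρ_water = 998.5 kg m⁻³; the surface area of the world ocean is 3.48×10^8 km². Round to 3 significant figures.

≈ 4.01×10^5 km³

Required water volume = Δh × A = 1.06 m × 3.48×10^14 m² = 3.689×10^14 m³ = 3.689×10^5 km³.
Ice volume = water volume × ρ_w/ρ_ice = 3.689×10^5 × 998.5/919 = 4.01×10^5 km³.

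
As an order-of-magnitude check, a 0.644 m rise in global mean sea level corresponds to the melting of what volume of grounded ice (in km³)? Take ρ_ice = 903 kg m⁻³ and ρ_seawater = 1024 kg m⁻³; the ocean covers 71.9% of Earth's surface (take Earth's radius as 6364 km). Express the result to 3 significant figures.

Required water volume = Δh × A = 0.644 m × 3.66×10^14 m² = 2.357×10^14 m³ = 2.357×10^5 km³.
Ice volume = water volume × ρ_w/ρ_ice = 2.357×10^5 × 1024/903 = 2.67×10^5 km³.

≈ 2.67×10^5 km³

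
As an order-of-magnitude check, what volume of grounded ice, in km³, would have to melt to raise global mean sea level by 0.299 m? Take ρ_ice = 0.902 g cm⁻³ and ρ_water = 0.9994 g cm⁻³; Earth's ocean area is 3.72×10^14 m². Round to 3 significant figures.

Required water volume = Δh × A = 0.299 m × 3.72×10^14 m² = 1.112×10^14 m³ = 1.112×10^5 km³.
Ice volume = water volume × ρ_w/ρ_ice = 1.112×10^5 × 999.4/902 = 1.23×10^5 km³.

≈ 1.23×10^5 km³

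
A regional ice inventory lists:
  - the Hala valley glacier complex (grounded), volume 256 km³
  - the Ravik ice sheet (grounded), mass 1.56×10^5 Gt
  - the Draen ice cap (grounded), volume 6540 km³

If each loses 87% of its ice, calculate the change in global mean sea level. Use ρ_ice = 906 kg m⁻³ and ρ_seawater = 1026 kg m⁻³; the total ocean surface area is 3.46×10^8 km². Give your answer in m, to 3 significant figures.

≈ 0.397 m

Hala: 0.87 × 256 km³ × (906/1026) = 196.7 km³ of water.
Ravik: 0.87 × 1.56×10^5 Gt = 1.357×10^17 kg; dividing by ρ_w = 1026 kg m⁻³ gives 1.323×10^14 m³ of water.
Draen: 0.87 × 6540 km³ × (906/1026) = 5024 km³ of water.
Total added water ≈ 1.375×10^14 m³ over 3.46×10^14 m² → Δh = 0.397 m.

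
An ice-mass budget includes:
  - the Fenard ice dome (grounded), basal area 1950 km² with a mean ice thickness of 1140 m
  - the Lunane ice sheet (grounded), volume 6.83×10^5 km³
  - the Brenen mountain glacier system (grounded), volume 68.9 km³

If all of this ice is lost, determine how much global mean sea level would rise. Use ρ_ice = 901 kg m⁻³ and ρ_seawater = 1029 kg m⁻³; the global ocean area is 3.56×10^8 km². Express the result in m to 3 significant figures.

≈ 1.69 m

Fenard: ice volume = 1950 km² × 1140 m = 2223 km³; 2223 × (901/1029) = 1946 km³ of water.
Lunane: 6.83×10^5 km³ × (901/1029) = 5.980×10^5 km³ of water.
Brenen: 68.9 km³ × (901/1029) = 60.33 km³ of water.
Total added water ≈ 6.000×10^14 m³ over 3.56×10^14 m² → Δh = 1.69 m.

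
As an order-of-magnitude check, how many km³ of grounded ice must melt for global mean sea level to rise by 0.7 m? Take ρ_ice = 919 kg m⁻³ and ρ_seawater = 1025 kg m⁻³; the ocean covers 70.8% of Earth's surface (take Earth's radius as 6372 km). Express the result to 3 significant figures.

Required water volume = Δh × A = 0.7 m × 3.61×10^14 m² = 2.529×10^14 m³ = 2.529×10^5 km³.
Ice volume = water volume × ρ_w/ρ_ice = 2.529×10^5 × 1025/919 = 2.82×10^5 km³.

≈ 2.82×10^5 km³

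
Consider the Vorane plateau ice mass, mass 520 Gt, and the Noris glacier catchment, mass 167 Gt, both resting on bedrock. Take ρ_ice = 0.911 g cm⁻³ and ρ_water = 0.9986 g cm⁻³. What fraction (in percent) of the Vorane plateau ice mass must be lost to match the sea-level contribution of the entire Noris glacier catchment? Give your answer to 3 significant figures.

Equal sea-level rise means equal mass of meltwater, i.e. equal mass of ice lost.
Ice mass of Noris: 1.670×10^14 kg; ice mass of Vorane: 5.200×10^14 kg.
Fraction required = 1.670×10^14 / 5.200×10^14 = 0.321 → 32.1 %.

≈ 32.1 %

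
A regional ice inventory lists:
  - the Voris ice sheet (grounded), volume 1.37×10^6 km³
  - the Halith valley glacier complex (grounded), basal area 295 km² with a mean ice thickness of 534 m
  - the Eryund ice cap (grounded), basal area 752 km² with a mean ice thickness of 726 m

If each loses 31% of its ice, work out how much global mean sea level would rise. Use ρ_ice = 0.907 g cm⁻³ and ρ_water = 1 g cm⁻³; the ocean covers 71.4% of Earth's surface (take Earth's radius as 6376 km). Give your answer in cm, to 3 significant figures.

≈ 106 cm

Voris: 0.31 × 1.37×10^6 km³ × (907/1000) = 3.852×10^5 km³ of water.
Halith: ice volume = 295 km² × 534 m = 157.5 km³; 0.31 × 157.5 × (907/1000) = 44.29 km³ of water.
Eryund: ice volume = 752 km² × 726 m = 546.0 km³; 0.31 × 546.0 × (907/1000) = 153.5 km³ of water.
Total added water ≈ 3.854×10^14 m³ over 3.65×10^14 m² → Δh = 1.06 m = 106 cm.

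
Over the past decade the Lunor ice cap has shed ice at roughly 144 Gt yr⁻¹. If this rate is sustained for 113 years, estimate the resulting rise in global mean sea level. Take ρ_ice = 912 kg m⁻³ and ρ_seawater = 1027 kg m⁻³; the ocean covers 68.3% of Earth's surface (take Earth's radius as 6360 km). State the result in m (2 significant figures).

≈ 0.046 m

Total mass lost = 144 Gt/yr × 113 yr = 1.627×10^4 Gt = 1.627×10^16 kg.
ρ_w = 1027 kg m⁻³, so water volume = 1.627×10^16 / 1027 = 1.584×10^13 m³.
Δh = 1.584×10^13 / 3.47×10^14 = 0.0456 m.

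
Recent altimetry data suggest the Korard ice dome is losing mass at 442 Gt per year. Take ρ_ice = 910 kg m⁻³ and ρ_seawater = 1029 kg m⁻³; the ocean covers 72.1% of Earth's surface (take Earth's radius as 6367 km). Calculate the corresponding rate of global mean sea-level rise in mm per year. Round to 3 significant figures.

≈ 1.17 mm/yr

ρ_w = 1029 kg m⁻³. Annual water volume added = 442 Gt / ρ_w = 4.420×10^14 kg / 1029 kg m⁻³ = 4.295×10^11 m³.
Δh per year = 4.295×10^11 / 3.67×10^14 = 1.17×10^-3 m = 1.17 mm.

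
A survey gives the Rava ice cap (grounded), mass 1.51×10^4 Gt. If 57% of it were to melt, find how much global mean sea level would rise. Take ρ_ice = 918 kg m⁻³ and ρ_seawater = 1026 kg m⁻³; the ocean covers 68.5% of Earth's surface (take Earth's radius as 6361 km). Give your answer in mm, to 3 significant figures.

Rava: 0.57 × 1.51×10^4 Gt = 8.607×10^15 kg; dividing by ρ_w = 1026 kg m⁻³ gives 8.389×10^12 m³ of water.
Spread over 3.48×10^14 m² of ocean, Δh = 8.389×10^12 / 3.48×10^14 = 0.0241 m = 24.1 mm.

≈ 24.1 mm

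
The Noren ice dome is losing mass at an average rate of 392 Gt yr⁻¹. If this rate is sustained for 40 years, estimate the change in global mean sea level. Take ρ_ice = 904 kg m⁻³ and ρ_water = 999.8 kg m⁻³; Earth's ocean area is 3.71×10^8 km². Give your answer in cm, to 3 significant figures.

≈ 4.23 cm

Total mass lost = 392 Gt/yr × 40 yr = 1.568×10^4 Gt = 1.568×10^16 kg.
ρ_w = 999.8 kg m⁻³, so water volume = 1.568×10^16 / 999.8 = 1.568×10^13 m³.
Δh = 1.568×10^13 / 3.71×10^14 = 0.0423 m = 4.23 cm.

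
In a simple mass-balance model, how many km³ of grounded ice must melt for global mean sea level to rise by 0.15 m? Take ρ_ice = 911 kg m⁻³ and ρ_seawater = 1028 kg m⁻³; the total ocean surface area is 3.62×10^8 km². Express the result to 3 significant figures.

≈ 6.13×10^4 km³

Required water volume = Δh × A = 0.15 m × 3.62×10^14 m² = 5.430×10^13 m³ = 5.430×10^4 km³.
Ice volume = water volume × ρ_w/ρ_ice = 5.430×10^4 × 1028/911 = 6.13×10^4 km³.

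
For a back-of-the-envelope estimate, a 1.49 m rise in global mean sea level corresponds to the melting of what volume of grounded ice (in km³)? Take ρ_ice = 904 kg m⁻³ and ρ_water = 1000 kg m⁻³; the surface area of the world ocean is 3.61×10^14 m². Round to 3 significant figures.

≈ 5.95×10^5 km³

Required water volume = Δh × A = 1.49 m × 3.61×10^14 m² = 5.379×10^14 m³ = 5.379×10^5 km³.
Ice volume = water volume × ρ_w/ρ_ice = 5.379×10^5 × 1000/904 = 5.95×10^5 km³.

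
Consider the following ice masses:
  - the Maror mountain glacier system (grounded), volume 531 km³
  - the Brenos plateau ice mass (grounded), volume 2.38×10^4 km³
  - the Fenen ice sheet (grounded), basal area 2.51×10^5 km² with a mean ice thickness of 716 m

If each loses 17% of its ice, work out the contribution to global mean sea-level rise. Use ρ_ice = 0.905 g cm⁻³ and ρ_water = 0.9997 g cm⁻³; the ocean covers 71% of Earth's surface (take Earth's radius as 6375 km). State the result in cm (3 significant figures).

Maror: 0.17 × 531 km³ × (905/999.7) = 81.72 km³ of water.
Brenos: 0.17 × 2.38×10^4 km³ × (905/999.7) = 3663 km³ of water.
Fenen: ice volume = 2.51×10^5 km² × 716 m = 1.797×10^5 km³; 0.17 × 1.797×10^5 × (905/999.7) = 2.766×10^4 km³ of water.
Total added water ≈ 3.140×10^13 m³ over 3.63×10^14 m² → Δh = 0.0866 m = 8.66 cm.

≈ 8.66 cm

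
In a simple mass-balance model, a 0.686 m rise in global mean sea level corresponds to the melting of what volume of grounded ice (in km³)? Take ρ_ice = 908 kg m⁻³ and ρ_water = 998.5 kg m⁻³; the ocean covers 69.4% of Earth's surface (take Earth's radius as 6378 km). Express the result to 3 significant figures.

Required water volume = Δh × A = 0.686 m × 3.55×10^14 m² = 2.434×10^14 m³ = 2.434×10^5 km³.
Ice volume = water volume × ρ_w/ρ_ice = 2.434×10^5 × 998.5/908 = 2.68×10^5 km³.

≈ 2.68×10^5 km³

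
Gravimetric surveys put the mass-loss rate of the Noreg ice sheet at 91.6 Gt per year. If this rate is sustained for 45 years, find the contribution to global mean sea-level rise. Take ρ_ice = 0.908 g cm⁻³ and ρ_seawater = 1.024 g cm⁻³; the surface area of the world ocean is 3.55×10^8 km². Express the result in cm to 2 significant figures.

≈ 1.1 cm

Total mass lost = 91.6 Gt/yr × 45 yr = 4122 Gt = 4.122×10^15 kg.
ρ_w = 1.024 g cm⁻³ = 1024 kg m⁻³, so water volume = 4.122×10^15 / 1024 = 4.025×10^12 m³.
Δh = 4.025×10^12 / 3.55×10^14 = 0.0113 m = 1.1 cm.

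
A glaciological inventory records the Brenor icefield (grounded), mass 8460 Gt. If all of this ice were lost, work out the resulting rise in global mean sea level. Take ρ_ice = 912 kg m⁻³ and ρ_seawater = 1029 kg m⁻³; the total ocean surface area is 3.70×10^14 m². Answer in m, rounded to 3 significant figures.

≈ 0.0222 m

Brenor: 8460 Gt = 8.460×10^15 kg; dividing by ρ_w = 1029 kg m⁻³ gives 8.222×10^12 m³ of water.
Spread over 3.70×10^14 m² of ocean, Δh = 8.222×10^12 / 3.70×10^14 = 0.0222 m.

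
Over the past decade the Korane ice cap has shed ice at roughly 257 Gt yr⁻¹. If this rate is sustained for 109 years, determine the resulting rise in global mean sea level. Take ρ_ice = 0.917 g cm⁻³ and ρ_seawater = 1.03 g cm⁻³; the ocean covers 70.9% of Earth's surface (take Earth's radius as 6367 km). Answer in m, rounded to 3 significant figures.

Total mass lost = 257 Gt/yr × 109 yr = 2.801×10^4 Gt = 2.801×10^16 kg.
ρ_w = 1.03 g cm⁻³ = 1030 kg m⁻³, so water volume = 2.801×10^16 / 1030 = 2.720×10^13 m³.
Δh = 2.720×10^13 / 3.61×10^14 = 0.0753 m.

≈ 0.0753 m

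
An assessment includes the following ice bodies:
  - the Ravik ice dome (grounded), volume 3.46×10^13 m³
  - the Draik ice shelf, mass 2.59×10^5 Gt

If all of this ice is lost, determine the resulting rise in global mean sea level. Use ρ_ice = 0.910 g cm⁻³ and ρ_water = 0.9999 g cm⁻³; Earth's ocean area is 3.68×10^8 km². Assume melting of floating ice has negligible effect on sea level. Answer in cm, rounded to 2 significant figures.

Ravik: 3.46×10^13 m³ × (910/999.9) = 3.149×10^13 m³ of water.
The Draik ice shelf is floating and already displaces its own weight of water, so its melt adds essentially nothing to sea level.
Total added water ≈ 3.149×10^13 m³ over 3.68×10^14 m² → Δh = 0.0856 m = 8.6 cm.

≈ 8.6 cm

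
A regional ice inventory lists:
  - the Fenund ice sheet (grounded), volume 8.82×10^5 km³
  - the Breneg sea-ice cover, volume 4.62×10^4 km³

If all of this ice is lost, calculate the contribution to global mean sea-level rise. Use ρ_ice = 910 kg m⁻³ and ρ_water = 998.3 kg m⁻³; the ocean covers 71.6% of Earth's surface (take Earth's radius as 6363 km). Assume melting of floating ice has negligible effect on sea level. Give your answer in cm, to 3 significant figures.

Fenund: 8.82×10^5 km³ × (910/998.3) = 8.040×10^5 km³ of water.
The Breneg sea-ice cover is floating and already displaces its own weight of water, so its melt adds essentially nothing to sea level.
Total added water ≈ 8.040×10^14 m³ over 3.64×10^14 m² → Δh = 2.21 m = 221 cm.

≈ 221 cm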